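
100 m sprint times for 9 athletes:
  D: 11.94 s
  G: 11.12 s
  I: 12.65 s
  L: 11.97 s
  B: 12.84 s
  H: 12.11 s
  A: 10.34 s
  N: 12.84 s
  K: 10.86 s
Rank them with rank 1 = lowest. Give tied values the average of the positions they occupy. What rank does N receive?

8.5

Sorted (ascending): 10.34, 10.86, 11.12, 11.94, 11.97, 12.11, 12.65, 12.84, 12.84
The 2 values of 12.84 occupy positions 8–9 → average rank (8+9)/2 = 8.5.
N has value 12.84 s → rank 8.5.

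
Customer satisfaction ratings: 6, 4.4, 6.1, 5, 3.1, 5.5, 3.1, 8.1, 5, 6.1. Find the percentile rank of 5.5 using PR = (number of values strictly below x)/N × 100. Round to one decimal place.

50.0

N = 10.
Strictly below 5.5: 5. Equal to 5.5: 1.
PR = 5/10 × 100 = 50.0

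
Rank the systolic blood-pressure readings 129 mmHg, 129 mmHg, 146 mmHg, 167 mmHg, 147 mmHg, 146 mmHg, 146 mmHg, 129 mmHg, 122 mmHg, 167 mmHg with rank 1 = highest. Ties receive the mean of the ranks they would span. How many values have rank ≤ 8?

9

Sorted (descending): 167, 167, 147, 146, 146, 146, 129, 129, 129, 122
The 2 values of 167 occupy positions 1–2 → average rank (1+2)/2 = 1.5.
The 3 values of 146 occupy positions 4–6 → average rank 5.
The 3 values of 129 occupy positions 7–9 → average rank 8.
Ranks ≤ 8: {1.5, 1.5, 3, 5, 5, 5, 8, 8, 8} → 9 values.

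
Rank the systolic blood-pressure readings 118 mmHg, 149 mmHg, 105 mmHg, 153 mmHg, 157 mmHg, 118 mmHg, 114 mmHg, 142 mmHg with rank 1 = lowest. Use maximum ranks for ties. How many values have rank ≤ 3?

2

Sorted (ascending): 105, 114, 118, 118, 142, 149, 153, 157
The 2 values of 118 occupy positions 3–4 → each gets rank 4.
Ranks ≤ 3: {1, 2} → 2 values.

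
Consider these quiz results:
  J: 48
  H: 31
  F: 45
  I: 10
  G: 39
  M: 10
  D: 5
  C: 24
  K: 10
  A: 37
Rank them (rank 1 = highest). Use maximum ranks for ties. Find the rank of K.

Sorted (descending): 48, 45, 39, 37, 31, 24, 10, 10, 10, 5
The 3 values of 10 occupy positions 7–9 → each gets rank 9.
K has value 10 → rank 9.

9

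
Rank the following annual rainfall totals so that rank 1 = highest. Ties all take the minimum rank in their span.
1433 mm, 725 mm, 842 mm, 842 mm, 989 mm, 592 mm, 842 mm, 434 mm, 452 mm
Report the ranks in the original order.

1, 6, 3, 3, 2, 7, 3, 9, 8

Sorted (descending): 1433, 989, 842, 842, 842, 725, 592, 452, 434
The 3 values of 842 occupy positions 3–5 → each gets rank 3.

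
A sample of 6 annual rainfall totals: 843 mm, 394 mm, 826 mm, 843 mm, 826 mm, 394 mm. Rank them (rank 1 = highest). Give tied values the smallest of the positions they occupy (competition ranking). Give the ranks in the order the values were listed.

Sorted (descending): 843, 843, 826, 826, 394, 394
The 2 values of 843 occupy positions 1–2 → each gets rank 1.
The 2 values of 826 occupy positions 3–4 → each gets rank 3.
The 2 values of 394 occupy positions 5–6 → each gets rank 5.

1, 5, 3, 1, 3, 5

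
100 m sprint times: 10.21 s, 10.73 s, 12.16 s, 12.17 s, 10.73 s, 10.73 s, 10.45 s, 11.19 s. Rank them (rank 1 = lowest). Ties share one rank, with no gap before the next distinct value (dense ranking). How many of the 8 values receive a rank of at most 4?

Sorted (ascending): 10.21, 10.45, 10.73, 10.73, 10.73, 11.19, 12.16, 12.17
The 3 values of 10.73 share dense rank 3.
Remaining distinct values take the next consecutive integers.
Ranks ≤ 4: {1, 2, 3, 3, 3, 4} → 6 values.

6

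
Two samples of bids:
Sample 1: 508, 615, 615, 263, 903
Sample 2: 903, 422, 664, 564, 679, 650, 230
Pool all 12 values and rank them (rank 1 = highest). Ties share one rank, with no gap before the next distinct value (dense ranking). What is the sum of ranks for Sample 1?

27

Sorted (descending): 903, 903, 679, 664, 650, 615, 615, 564, 508, 422, 263, 230
The 2 values of 903 share dense rank 1.
The 2 values of 615 share dense rank 5.
Remaining distinct values take the next consecutive integers.
Sample 1 values → pooled ranks: 508→7, 615→5, 615→5, 263→9, 903→1
Rank sum = 7 + 5 + 5 + 9 + 1 = 27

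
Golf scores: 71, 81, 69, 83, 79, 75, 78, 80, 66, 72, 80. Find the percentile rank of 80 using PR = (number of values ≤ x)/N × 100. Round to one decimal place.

81.8

N = 11.
Strictly below 80: 7. Equal to 80: 2.
PR = 9/11 × 100 = 81.8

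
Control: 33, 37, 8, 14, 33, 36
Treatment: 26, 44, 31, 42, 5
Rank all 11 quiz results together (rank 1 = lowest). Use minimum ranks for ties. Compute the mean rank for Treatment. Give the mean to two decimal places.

6.20

Sorted (ascending): 5, 8, 14, 26, 31, 33, 33, 36, 37, 42, 44
The 2 values of 33 occupy positions 6–7 → each gets rank 6.
Treatment values → pooled ranks: 26→4, 44→11, 31→5, 42→10, 5→1
Mean rank = (4 + 11 + 5 + 10 + 1) / 5 = 6.20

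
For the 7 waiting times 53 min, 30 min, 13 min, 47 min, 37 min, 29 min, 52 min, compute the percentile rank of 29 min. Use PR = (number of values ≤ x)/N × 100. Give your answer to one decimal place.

N = 7.
Strictly below 29: 1. Equal to 29: 1.
PR = 2/7 × 100 = 28.6

28.6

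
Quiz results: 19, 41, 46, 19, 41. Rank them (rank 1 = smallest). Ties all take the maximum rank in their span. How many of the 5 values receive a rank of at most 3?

2

Sorted (ascending): 19, 19, 41, 41, 46
The 2 values of 19 occupy positions 1–2 → each gets rank 2.
The 2 values of 41 occupy positions 3–4 → each gets rank 4.
Ranks ≤ 3: {2, 2} → 2 values.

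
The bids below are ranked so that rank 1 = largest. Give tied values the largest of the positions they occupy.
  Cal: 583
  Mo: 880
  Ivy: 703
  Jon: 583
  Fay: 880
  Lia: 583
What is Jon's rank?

6

Sorted (descending): 880, 880, 703, 583, 583, 583
The 2 values of 880 occupy positions 1–2 → each gets rank 2.
The 3 values of 583 occupy positions 4–6 → each gets rank 6.
Jon has value 583 → rank 6.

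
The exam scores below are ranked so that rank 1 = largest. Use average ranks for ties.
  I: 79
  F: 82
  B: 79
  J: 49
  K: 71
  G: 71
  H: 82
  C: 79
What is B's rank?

4

Sorted (descending): 82, 82, 79, 79, 79, 71, 71, 49
The 2 values of 82 occupy positions 1–2 → average rank (1+2)/2 = 1.5.
The 3 values of 79 occupy positions 3–5 → average rank 4.
The 2 values of 71 occupy positions 6–7 → average rank (6+7)/2 = 6.5.
B has value 79 → rank 4.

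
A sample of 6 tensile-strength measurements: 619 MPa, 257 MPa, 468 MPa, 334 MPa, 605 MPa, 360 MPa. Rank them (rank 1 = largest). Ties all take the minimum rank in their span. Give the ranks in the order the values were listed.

Sorted (descending): 619, 605, 468, 360, 334, 257
No ties — each value takes its position as its rank.

1, 6, 3, 5, 2, 4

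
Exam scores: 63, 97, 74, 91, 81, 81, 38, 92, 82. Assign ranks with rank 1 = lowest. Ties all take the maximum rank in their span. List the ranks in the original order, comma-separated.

2, 9, 3, 7, 5, 5, 1, 8, 6

Sorted (ascending): 38, 63, 74, 81, 81, 82, 91, 92, 97
The 2 values of 81 occupy positions 4–5 → each gets rank 5.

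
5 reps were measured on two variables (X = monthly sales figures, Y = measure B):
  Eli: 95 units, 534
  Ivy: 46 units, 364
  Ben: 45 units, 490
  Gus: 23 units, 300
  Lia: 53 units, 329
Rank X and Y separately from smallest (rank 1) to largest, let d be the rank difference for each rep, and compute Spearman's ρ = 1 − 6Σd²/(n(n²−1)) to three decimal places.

0.600

Ranks of variable 1: 5, 3, 2, 1, 4
Ranks of variable 2: 5, 3, 4, 1, 2
d = r₁ − r₂: 0, 0, -2, 0, 2
d²: 0, 0, 4, 0, 4; Σd² = 8
ρ = 1 − 6·8/(5·24) = 1 − 48/120 = 0.600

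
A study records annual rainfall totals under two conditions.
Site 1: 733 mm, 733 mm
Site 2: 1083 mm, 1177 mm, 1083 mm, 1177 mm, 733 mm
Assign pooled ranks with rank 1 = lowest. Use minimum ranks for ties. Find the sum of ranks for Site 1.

Sorted (ascending): 733, 733, 733, 1083, 1083, 1177, 1177
The 3 values of 733 occupy positions 1–3 → each gets rank 1.
The 2 values of 1083 occupy positions 4–5 → each gets rank 4.
The 2 values of 1177 occupy positions 6–7 → each gets rank 6.
Site 1 values → pooled ranks: 733→1, 733→1
Rank sum = 1 + 1 = 2

2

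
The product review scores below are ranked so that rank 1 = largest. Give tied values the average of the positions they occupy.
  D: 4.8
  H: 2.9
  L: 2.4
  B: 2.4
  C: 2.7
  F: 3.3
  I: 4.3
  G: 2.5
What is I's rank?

Sorted (descending): 4.8, 4.3, 3.3, 2.9, 2.7, 2.5, 2.4, 2.4
The 2 values of 2.4 occupy positions 7–8 → average rank (7+8)/2 = 7.5.
I has value 4.3 → rank 2.

2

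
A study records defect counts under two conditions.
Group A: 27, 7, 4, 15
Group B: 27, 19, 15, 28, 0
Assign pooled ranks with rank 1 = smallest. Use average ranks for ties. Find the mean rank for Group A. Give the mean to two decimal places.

4.25

Sorted (ascending): 0, 4, 7, 15, 15, 19, 27, 27, 28
The 2 values of 15 occupy positions 4–5 → average rank (4+5)/2 = 4.5.
The 2 values of 27 occupy positions 7–8 → average rank (7+8)/2 = 7.5.
Group A values → pooled ranks: 27→7.5, 7→3, 4→2, 15→4.5
Mean rank = (7.5 + 3 + 2 + 4.5) / 4 = 4.25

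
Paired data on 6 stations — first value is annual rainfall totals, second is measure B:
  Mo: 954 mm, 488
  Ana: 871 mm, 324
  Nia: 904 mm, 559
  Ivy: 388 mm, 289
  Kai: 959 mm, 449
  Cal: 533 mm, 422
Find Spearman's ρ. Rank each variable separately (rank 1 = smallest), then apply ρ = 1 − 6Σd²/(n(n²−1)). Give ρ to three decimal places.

Ranks of variable 1: 5, 3, 4, 1, 6, 2
Ranks of variable 2: 5, 2, 6, 1, 4, 3
d = r₁ − r₂: 0, 1, -2, 0, 2, -1
d²: 0, 1, 4, 0, 4, 1; Σd² = 10
ρ = 1 − 6·10/(6·35) = 1 − 60/210 = 0.714

0.714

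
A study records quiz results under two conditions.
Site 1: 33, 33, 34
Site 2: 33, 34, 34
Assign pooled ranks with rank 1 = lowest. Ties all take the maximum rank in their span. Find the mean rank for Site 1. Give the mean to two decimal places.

Sorted (ascending): 33, 33, 33, 34, 34, 34
The 3 values of 33 occupy positions 1–3 → each gets rank 3.
The 3 values of 34 occupy positions 4–6 → each gets rank 6.
Site 1 values → pooled ranks: 33→3, 33→3, 34→6
Mean rank = (3 + 3 + 6) / 3 = 4.00

4.00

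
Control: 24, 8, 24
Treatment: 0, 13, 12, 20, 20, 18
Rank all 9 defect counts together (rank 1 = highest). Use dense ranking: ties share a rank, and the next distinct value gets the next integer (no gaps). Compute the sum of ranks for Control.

8

Sorted (descending): 24, 24, 20, 20, 18, 13, 12, 8, 0
The 2 values of 24 share dense rank 1.
The 2 values of 20 share dense rank 2.
Remaining distinct values take the next consecutive integers.
Control values → pooled ranks: 24→1, 8→6, 24→1
Rank sum = 1 + 6 + 1 = 8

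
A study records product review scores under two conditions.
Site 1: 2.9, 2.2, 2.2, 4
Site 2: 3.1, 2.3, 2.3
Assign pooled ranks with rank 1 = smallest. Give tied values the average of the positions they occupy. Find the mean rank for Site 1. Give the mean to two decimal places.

3.75

Sorted (ascending): 2.2, 2.2, 2.3, 2.3, 2.9, 3.1, 4
The 2 values of 2.2 occupy positions 1–2 → average rank (1+2)/2 = 1.5.
The 2 values of 2.3 occupy positions 3–4 → average rank (3+4)/2 = 3.5.
Site 1 values → pooled ranks: 2.9→5, 2.2→1.5, 2.2→1.5, 4→7
Mean rank = (5 + 1.5 + 1.5 + 7) / 4 = 3.75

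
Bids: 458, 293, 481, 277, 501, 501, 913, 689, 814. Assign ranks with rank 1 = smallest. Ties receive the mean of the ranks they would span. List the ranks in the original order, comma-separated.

Sorted (ascending): 277, 293, 458, 481, 501, 501, 689, 814, 913
The 2 values of 501 occupy positions 5–6 → average rank (5+6)/2 = 5.5.

3, 2, 4, 1, 5.5, 5.5, 9, 7, 8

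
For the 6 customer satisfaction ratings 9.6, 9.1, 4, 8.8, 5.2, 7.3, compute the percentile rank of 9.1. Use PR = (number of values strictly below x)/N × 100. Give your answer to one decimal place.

N = 6.
Strictly below 9.1: 4. Equal to 9.1: 1.
PR = 4/6 × 100 = 66.7

66.7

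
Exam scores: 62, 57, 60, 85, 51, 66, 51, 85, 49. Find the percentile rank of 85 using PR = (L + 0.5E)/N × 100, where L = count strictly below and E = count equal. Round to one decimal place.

N = 9.
Strictly below 85: 7. Equal to 85: 2.
PR = (7 + 0.5·2)/9 × 100 = 88.9

88.9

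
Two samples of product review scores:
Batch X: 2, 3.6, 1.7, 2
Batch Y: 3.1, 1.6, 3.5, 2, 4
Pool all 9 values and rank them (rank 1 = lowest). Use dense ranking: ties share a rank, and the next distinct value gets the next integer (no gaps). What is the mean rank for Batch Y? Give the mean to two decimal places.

4.00

Sorted (ascending): 1.6, 1.7, 2, 2, 2, 3.1, 3.5, 3.6, 4
The 3 values of 2 share dense rank 3.
Remaining distinct values take the next consecutive integers.
Batch Y values → pooled ranks: 3.1→4, 1.6→1, 3.5→5, 2→3, 4→7
Mean rank = (4 + 1 + 5 + 3 + 7) / 5 = 4.00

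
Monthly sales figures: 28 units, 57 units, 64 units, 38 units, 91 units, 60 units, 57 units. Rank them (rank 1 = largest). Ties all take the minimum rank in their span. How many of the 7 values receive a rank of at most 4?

5

Sorted (descending): 91, 64, 60, 57, 57, 38, 28
The 2 values of 57 occupy positions 4–5 → each gets rank 4.
Ranks ≤ 4: {1, 2, 3, 4, 4} → 5 values.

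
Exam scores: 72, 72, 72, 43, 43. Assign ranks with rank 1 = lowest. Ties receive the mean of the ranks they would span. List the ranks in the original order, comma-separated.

Sorted (ascending): 43, 43, 72, 72, 72
The 2 values of 43 occupy positions 1–2 → average rank (1+2)/2 = 1.5.
The 3 values of 72 occupy positions 3–5 → average rank 4.

4, 4, 4, 1.5, 1.5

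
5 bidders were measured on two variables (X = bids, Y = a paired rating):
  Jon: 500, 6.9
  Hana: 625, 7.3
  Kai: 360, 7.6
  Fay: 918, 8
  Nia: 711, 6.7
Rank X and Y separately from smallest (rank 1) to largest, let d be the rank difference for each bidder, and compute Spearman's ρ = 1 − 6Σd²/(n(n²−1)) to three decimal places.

0.100

Ranks of variable 1: 2, 3, 1, 5, 4
Ranks of variable 2: 2, 3, 4, 5, 1
d = r₁ − r₂: 0, 0, -3, 0, 3
d²: 0, 0, 9, 0, 9; Σd² = 18
ρ = 1 − 6·18/(5·24) = 1 − 108/120 = 0.100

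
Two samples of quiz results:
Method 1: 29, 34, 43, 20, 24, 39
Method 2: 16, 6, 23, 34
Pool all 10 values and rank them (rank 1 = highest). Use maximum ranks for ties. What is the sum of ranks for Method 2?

Sorted (descending): 43, 39, 34, 34, 29, 24, 23, 20, 16, 6
The 2 values of 34 occupy positions 3–4 → each gets rank 4.
Method 2 values → pooled ranks: 16→9, 6→10, 23→7, 34→4
Rank sum = 9 + 10 + 7 + 4 = 30

30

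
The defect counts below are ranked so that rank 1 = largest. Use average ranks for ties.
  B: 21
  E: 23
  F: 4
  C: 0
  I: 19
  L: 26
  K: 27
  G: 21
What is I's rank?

6

Sorted (descending): 27, 26, 23, 21, 21, 19, 4, 0
The 2 values of 21 occupy positions 4–5 → average rank (4+5)/2 = 4.5.
I has value 19 → rank 6.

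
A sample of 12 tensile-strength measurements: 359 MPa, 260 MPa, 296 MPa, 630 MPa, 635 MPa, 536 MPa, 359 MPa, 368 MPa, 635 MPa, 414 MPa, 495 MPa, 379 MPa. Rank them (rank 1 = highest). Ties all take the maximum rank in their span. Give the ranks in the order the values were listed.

10, 12, 11, 3, 2, 4, 10, 8, 2, 6, 5, 7

Sorted (descending): 635, 635, 630, 536, 495, 414, 379, 368, 359, 359, 296, 260
The 2 values of 635 occupy positions 1–2 → each gets rank 2.
The 2 values of 359 occupy positions 9–10 → each gets rank 10.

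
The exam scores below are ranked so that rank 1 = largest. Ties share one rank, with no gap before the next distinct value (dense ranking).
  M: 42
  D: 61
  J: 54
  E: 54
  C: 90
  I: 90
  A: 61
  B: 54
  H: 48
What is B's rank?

Sorted (descending): 90, 90, 61, 61, 54, 54, 54, 48, 42
The 2 values of 90 share dense rank 1.
The 2 values of 61 share dense rank 2.
The 3 values of 54 share dense rank 3.
Remaining distinct values take the next consecutive integers.
B has value 54 → rank 3.

3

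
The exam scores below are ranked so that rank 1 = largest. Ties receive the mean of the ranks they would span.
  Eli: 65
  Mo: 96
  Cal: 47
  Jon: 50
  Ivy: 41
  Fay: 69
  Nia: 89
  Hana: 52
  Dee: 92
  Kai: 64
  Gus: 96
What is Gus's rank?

1.5

Sorted (descending): 96, 96, 92, 89, 69, 65, 64, 52, 50, 47, 41
The 2 values of 96 occupy positions 1–2 → average rank (1+2)/2 = 1.5.
Gus has value 96 → rank 1.5.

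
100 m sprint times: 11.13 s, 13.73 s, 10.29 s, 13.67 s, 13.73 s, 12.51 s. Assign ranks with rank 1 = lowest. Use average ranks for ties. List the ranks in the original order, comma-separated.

Sorted (ascending): 10.29, 11.13, 12.51, 13.67, 13.73, 13.73
The 2 values of 13.73 occupy positions 5–6 → average rank (5+6)/2 = 5.5.

2, 5.5, 1, 4, 5.5, 3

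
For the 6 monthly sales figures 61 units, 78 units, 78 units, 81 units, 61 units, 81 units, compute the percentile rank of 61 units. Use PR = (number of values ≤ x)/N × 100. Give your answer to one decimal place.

33.3

N = 6.
Strictly below 61: 0. Equal to 61: 2.
PR = 2/6 × 100 = 33.3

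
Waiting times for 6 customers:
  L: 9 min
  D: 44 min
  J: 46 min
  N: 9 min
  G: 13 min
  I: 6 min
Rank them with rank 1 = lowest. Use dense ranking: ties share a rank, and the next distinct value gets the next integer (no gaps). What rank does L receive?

Sorted (ascending): 6, 9, 9, 13, 44, 46
The 2 values of 9 share dense rank 2.
Remaining distinct values take the next consecutive integers.
L has value 9 min → rank 2.

2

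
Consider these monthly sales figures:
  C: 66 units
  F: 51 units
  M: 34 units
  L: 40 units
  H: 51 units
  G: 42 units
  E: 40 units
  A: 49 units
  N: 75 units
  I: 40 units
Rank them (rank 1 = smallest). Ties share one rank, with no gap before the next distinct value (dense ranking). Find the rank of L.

2

Sorted (ascending): 34, 40, 40, 40, 42, 49, 51, 51, 66, 75
The 3 values of 40 share dense rank 2.
The 2 values of 51 share dense rank 5.
Remaining distinct values take the next consecutive integers.
L has value 40 units → rank 2.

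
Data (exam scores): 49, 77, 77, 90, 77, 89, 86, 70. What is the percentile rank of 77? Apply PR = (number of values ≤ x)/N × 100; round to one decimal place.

N = 8.
Strictly below 77: 2. Equal to 77: 3.
PR = 5/8 × 100 = 62.5

62.5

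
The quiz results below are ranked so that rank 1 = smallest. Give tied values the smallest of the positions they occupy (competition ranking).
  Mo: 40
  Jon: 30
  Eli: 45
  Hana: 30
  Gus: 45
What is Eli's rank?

4

Sorted (ascending): 30, 30, 40, 45, 45
The 2 values of 30 occupy positions 1–2 → each gets rank 1.
The 2 values of 45 occupy positions 4–5 → each gets rank 4.
Eli has value 45 → rank 4.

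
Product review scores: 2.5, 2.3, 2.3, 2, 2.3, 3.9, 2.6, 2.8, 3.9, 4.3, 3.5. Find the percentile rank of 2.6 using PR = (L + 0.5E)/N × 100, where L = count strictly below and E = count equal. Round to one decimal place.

50.0

N = 11.
Strictly below 2.6: 5. Equal to 2.6: 1.
PR = (5 + 0.5·1)/11 × 100 = 50.0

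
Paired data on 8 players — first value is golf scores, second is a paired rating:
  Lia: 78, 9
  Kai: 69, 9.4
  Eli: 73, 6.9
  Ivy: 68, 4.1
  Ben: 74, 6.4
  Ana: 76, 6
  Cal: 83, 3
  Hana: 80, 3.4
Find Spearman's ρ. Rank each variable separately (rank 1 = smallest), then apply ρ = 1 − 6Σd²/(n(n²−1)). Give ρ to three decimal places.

Ranks of variable 1: 6, 2, 3, 1, 4, 5, 8, 7
Ranks of variable 2: 7, 8, 6, 3, 5, 4, 1, 2
d = r₁ − r₂: -1, -6, -3, -2, -1, 1, 7, 5
d²: 1, 36, 9, 4, 1, 1, 49, 25; Σd² = 126
ρ = 1 − 6·126/(8·63) = 1 − 756/504 = -0.500

-0.500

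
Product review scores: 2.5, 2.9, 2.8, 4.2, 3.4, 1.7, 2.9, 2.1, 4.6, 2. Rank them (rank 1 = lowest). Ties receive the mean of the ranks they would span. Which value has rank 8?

Sorted (ascending): 1.7, 2, 2.1, 2.5, 2.8, 2.9, 2.9, 3.4, 4.2, 4.6
The 2 values of 2.9 occupy positions 6–7 → average rank (6+7)/2 = 6.5.
Rank 8 → value 3.4.

3.4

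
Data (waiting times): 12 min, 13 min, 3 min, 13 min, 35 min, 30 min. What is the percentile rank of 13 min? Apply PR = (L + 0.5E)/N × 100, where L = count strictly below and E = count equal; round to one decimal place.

50.0

N = 6.
Strictly below 13: 2. Equal to 13: 2.
PR = (2 + 0.5·2)/6 × 100 = 50.0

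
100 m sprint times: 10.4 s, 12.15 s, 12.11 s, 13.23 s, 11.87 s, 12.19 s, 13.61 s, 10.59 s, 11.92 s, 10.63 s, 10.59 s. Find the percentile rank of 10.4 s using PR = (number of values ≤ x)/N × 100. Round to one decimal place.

9.1

N = 11.
Strictly below 10.4: 0. Equal to 10.4: 1.
PR = 1/11 × 100 = 9.1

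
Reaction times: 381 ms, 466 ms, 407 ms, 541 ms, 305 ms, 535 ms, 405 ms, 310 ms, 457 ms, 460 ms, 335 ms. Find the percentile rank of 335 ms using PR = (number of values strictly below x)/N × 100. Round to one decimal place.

18.2

N = 11.
Strictly below 335: 2. Equal to 335: 1.
PR = 2/11 × 100 = 18.2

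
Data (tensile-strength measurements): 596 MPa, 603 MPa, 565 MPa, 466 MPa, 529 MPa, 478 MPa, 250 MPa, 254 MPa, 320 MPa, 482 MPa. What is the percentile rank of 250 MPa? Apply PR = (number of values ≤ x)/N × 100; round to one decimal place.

N = 10.
Strictly below 250: 0. Equal to 250: 1.
PR = 1/10 × 100 = 10.0

10.0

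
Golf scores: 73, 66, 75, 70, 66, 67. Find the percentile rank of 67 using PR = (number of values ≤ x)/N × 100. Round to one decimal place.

N = 6.
Strictly below 67: 2. Equal to 67: 1.
PR = 3/6 × 100 = 50.0

50.0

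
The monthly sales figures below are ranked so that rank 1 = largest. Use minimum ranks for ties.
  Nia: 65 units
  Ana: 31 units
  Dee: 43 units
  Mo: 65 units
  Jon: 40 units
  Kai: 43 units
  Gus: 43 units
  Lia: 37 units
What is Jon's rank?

Sorted (descending): 65, 65, 43, 43, 43, 40, 37, 31
The 2 values of 65 occupy positions 1–2 → each gets rank 1.
The 3 values of 43 occupy positions 3–5 → each gets rank 3.
Jon has value 40 units → rank 6.

6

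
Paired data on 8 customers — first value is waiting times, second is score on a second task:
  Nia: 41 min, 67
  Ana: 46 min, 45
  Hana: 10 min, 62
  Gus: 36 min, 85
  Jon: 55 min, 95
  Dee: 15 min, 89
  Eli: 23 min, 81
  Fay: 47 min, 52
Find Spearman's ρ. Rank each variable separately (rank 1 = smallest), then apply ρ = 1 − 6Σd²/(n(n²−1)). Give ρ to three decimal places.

Ranks of variable 1: 5, 6, 1, 4, 8, 2, 3, 7
Ranks of variable 2: 4, 1, 3, 6, 8, 7, 5, 2
d = r₁ − r₂: 1, 5, -2, -2, 0, -5, -2, 5
d²: 1, 25, 4, 4, 0, 25, 4, 25; Σd² = 88
ρ = 1 − 6·88/(8·63) = 1 − 528/504 = -0.048

-0.048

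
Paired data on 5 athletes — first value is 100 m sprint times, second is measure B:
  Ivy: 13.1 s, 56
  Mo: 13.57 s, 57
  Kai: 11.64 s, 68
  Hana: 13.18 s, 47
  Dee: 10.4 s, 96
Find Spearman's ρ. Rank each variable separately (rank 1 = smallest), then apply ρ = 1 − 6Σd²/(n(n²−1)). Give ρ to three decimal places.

-0.700

Ranks of variable 1: 3, 5, 2, 4, 1
Ranks of variable 2: 2, 3, 4, 1, 5
d = r₁ − r₂: 1, 2, -2, 3, -4
d²: 1, 4, 4, 9, 16; Σd² = 34
ρ = 1 − 6·34/(5·24) = 1 − 204/120 = -0.700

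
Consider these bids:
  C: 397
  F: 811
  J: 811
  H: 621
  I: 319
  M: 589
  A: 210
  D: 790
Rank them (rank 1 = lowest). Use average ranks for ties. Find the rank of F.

7.5

Sorted (ascending): 210, 319, 397, 589, 621, 790, 811, 811
The 2 values of 811 occupy positions 7–8 → average rank (7+8)/2 = 7.5.
F has value 811 → rank 7.5.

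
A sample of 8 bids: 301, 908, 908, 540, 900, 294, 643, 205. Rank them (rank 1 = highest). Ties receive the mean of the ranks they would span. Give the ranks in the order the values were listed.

Sorted (descending): 908, 908, 900, 643, 540, 301, 294, 205
The 2 values of 908 occupy positions 1–2 → average rank (1+2)/2 = 1.5.

6, 1.5, 1.5, 5, 3, 7, 4, 8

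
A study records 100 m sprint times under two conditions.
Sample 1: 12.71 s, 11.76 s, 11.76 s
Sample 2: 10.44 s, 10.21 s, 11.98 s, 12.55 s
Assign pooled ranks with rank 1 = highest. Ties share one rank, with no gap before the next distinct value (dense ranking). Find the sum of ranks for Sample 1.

Sorted (descending): 12.71, 12.55, 11.98, 11.76, 11.76, 10.44, 10.21
The 2 values of 11.76 share dense rank 4.
Remaining distinct values take the next consecutive integers.
Sample 1 values → pooled ranks: 12.71→1, 11.76→4, 11.76→4
Rank sum = 1 + 4 + 4 = 9

9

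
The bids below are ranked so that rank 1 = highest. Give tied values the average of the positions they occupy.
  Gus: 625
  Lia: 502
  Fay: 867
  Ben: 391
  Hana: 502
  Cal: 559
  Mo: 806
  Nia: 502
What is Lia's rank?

Sorted (descending): 867, 806, 625, 559, 502, 502, 502, 391
The 3 values of 502 occupy positions 5–7 → average rank 6.
Lia has value 502 → rank 6.

6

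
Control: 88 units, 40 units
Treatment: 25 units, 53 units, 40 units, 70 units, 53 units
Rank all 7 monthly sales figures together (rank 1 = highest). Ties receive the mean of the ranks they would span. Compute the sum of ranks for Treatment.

21.5

Sorted (descending): 88, 70, 53, 53, 40, 40, 25
The 2 values of 53 occupy positions 3–4 → average rank (3+4)/2 = 3.5.
The 2 values of 40 occupy positions 5–6 → average rank (5+6)/2 = 5.5.
Treatment values → pooled ranks: 25→7, 53→3.5, 40→5.5, 70→2, 53→3.5
Rank sum = 7 + 3.5 + 5.5 + 2 + 3.5 = 21.5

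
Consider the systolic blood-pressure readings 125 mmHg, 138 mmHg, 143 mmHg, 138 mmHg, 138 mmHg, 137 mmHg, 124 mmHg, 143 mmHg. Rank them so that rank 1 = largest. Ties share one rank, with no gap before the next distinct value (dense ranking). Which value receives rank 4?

125

Sorted (descending): 143, 143, 138, 138, 138, 137, 125, 124
The 2 values of 143 share dense rank 1.
The 3 values of 138 share dense rank 2.
Remaining distinct values take the next consecutive integers.
Rank 4 → value 125.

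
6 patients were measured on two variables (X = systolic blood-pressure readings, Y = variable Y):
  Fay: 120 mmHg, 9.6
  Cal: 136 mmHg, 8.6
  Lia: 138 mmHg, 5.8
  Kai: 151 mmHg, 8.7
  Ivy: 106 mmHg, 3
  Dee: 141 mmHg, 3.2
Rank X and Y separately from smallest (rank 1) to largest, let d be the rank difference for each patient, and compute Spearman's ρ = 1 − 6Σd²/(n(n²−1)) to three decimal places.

0.200

Ranks of variable 1: 2, 3, 4, 6, 1, 5
Ranks of variable 2: 6, 4, 3, 5, 1, 2
d = r₁ − r₂: -4, -1, 1, 1, 0, 3
d²: 16, 1, 1, 1, 0, 9; Σd² = 28
ρ = 1 − 6·28/(6·35) = 1 − 168/210 = 0.200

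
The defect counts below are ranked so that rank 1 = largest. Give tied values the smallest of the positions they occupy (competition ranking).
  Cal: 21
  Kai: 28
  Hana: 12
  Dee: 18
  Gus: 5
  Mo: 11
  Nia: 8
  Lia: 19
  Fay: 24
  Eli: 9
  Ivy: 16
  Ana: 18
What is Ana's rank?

5

Sorted (descending): 28, 24, 21, 19, 18, 18, 16, 12, 11, 9, 8, 5
The 2 values of 18 occupy positions 5–6 → each gets rank 5.
Ana has value 18 → rank 5.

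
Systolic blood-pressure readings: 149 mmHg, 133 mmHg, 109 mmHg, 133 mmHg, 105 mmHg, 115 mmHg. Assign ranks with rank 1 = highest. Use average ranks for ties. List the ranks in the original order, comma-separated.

Sorted (descending): 149, 133, 133, 115, 109, 105
The 2 values of 133 occupy positions 2–3 → average rank (2+3)/2 = 2.5.

1, 2.5, 5, 2.5, 6, 4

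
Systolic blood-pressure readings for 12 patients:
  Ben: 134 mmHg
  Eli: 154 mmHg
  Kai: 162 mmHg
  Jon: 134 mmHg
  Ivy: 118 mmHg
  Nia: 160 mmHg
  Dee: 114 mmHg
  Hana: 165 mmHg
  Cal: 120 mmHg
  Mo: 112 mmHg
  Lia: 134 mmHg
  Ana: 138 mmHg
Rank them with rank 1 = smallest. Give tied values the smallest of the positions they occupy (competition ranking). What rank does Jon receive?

Sorted (ascending): 112, 114, 118, 120, 134, 134, 134, 138, 154, 160, 162, 165
The 3 values of 134 occupy positions 5–7 → each gets rank 5.
Jon has value 134 mmHg → rank 5.

5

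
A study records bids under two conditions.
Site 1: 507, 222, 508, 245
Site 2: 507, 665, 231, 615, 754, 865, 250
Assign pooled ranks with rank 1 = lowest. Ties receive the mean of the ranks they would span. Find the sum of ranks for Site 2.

49.5

Sorted (ascending): 222, 231, 245, 250, 507, 507, 508, 615, 665, 754, 865
The 2 values of 507 occupy positions 5–6 → average rank (5+6)/2 = 5.5.
Site 2 values → pooled ranks: 507→5.5, 665→9, 231→2, 615→8, 754→10, 865→11, 250→4
Rank sum = 5.5 + 9 + 2 + 8 + 10 + 11 + 4 = 49.5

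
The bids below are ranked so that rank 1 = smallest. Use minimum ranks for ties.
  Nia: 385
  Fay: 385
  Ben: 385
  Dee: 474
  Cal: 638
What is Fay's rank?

Sorted (ascending): 385, 385, 385, 474, 638
The 3 values of 385 occupy positions 1–3 → each gets rank 1.
Fay has value 385 → rank 1.

1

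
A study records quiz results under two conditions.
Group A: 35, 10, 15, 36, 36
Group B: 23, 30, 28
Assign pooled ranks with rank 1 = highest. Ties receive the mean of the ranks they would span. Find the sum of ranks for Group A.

21

Sorted (descending): 36, 36, 35, 30, 28, 23, 15, 10
The 2 values of 36 occupy positions 1–2 → average rank (1+2)/2 = 1.5.
Group A values → pooled ranks: 35→3, 10→8, 15→7, 36→1.5, 36→1.5
Rank sum = 3 + 8 + 7 + 1.5 + 1.5 = 21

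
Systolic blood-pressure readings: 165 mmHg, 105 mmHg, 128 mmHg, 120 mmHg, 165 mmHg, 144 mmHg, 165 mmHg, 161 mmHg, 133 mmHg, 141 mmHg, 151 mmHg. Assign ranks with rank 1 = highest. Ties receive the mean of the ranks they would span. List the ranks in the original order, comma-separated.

2, 11, 9, 10, 2, 6, 2, 4, 8, 7, 5

Sorted (descending): 165, 165, 165, 161, 151, 144, 141, 133, 128, 120, 105
The 3 values of 165 occupy positions 1–3 → average rank 2.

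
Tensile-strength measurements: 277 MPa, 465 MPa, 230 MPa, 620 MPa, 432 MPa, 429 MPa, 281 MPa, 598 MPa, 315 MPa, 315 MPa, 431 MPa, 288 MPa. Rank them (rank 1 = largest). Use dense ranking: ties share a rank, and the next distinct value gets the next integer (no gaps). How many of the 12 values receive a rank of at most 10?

11

Sorted (descending): 620, 598, 465, 432, 431, 429, 315, 315, 288, 281, 277, 230
The 2 values of 315 share dense rank 7.
Remaining distinct values take the next consecutive integers.
Ranks ≤ 10: {1, 2, 3, 4, 5, 6, 7, 7, 8, 9, 10} → 11 values.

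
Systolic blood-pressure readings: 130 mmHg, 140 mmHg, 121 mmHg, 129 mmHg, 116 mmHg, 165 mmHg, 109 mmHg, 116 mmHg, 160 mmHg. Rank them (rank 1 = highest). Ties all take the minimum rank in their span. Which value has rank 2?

160

Sorted (descending): 165, 160, 140, 130, 129, 121, 116, 116, 109
The 2 values of 116 occupy positions 7–8 → each gets rank 7.
Rank 2 → value 160.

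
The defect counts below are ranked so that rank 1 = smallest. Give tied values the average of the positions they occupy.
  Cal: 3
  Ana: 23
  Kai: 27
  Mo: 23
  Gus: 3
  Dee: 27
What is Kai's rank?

Sorted (ascending): 3, 3, 23, 23, 27, 27
The 2 values of 3 occupy positions 1–2 → average rank (1+2)/2 = 1.5.
The 2 values of 23 occupy positions 3–4 → average rank (3+4)/2 = 3.5.
The 2 values of 27 occupy positions 5–6 → average rank (5+6)/2 = 5.5.
Kai has value 27 → rank 5.5.

5.5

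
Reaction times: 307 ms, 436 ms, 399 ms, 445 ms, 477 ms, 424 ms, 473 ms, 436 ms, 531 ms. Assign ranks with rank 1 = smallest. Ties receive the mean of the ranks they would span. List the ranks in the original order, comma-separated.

1, 4.5, 2, 6, 8, 3, 7, 4.5, 9

Sorted (ascending): 307, 399, 424, 436, 436, 445, 473, 477, 531
The 2 values of 436 occupy positions 4–5 → average rank (4+5)/2 = 4.5.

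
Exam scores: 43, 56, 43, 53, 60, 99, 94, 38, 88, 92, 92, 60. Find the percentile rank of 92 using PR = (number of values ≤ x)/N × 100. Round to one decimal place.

N = 12.
Strictly below 92: 8. Equal to 92: 2.
PR = 10/12 × 100 = 83.3

83.3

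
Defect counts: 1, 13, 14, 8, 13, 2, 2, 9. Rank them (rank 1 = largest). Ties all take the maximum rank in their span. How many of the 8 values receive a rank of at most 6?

Sorted (descending): 14, 13, 13, 9, 8, 2, 2, 1
The 2 values of 13 occupy positions 2–3 → each gets rank 3.
The 2 values of 2 occupy positions 6–7 → each gets rank 7.
Ranks ≤ 6: {1, 3, 3, 4, 5} → 5 values.

5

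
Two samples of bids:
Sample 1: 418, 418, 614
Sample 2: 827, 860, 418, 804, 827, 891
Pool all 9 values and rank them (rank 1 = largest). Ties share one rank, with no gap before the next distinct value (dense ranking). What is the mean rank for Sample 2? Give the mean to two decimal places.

3.17

Sorted (descending): 891, 860, 827, 827, 804, 614, 418, 418, 418
The 2 values of 827 share dense rank 3.
The 3 values of 418 share dense rank 6.
Remaining distinct values take the next consecutive integers.
Sample 2 values → pooled ranks: 827→3, 860→2, 418→6, 804→4, 827→3, 891→1
Mean rank = (3 + 2 + 6 + 4 + 3 + 1) / 6 = 3.17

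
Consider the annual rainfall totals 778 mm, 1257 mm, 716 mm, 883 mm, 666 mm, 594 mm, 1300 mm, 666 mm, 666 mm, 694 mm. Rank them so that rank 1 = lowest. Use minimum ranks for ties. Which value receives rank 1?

594

Sorted (ascending): 594, 666, 666, 666, 694, 716, 778, 883, 1257, 1300
The 3 values of 666 occupy positions 2–4 → each gets rank 2.
Rank 1 → value 594.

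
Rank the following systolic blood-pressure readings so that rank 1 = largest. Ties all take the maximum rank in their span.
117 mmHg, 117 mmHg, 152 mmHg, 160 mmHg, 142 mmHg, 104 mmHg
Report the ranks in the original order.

5, 5, 2, 1, 3, 6

Sorted (descending): 160, 152, 142, 117, 117, 104
The 2 values of 117 occupy positions 4–5 → each gets rank 5.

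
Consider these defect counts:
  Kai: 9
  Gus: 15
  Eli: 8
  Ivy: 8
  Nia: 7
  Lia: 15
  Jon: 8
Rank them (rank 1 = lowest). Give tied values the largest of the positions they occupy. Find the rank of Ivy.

Sorted (ascending): 7, 8, 8, 8, 9, 15, 15
The 3 values of 8 occupy positions 2–4 → each gets rank 4.
The 2 values of 15 occupy positions 6–7 → each gets rank 7.
Ivy has value 8 → rank 4.

4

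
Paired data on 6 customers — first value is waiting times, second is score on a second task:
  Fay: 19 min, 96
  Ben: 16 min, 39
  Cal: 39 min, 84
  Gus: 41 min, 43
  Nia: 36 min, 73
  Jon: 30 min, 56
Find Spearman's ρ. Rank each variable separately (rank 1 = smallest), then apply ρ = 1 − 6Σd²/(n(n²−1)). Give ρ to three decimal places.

0.086

Ranks of variable 1: 2, 1, 5, 6, 4, 3
Ranks of variable 2: 6, 1, 5, 2, 4, 3
d = r₁ − r₂: -4, 0, 0, 4, 0, 0
d²: 16, 0, 0, 16, 0, 0; Σd² = 32
ρ = 1 − 6·32/(6·35) = 1 − 192/210 = 0.086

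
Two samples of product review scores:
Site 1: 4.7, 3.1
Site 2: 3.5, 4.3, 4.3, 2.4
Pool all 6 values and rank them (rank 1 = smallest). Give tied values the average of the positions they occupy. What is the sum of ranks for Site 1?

8

Sorted (ascending): 2.4, 3.1, 3.5, 4.3, 4.3, 4.7
The 2 values of 4.3 occupy positions 4–5 → average rank (4+5)/2 = 4.5.
Site 1 values → pooled ranks: 4.7→6, 3.1→2
Rank sum = 6 + 2 = 8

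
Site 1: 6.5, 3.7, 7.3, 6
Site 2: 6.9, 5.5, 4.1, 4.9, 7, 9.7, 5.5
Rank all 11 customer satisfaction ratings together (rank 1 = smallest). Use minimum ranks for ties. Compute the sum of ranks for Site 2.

Sorted (ascending): 3.7, 4.1, 4.9, 5.5, 5.5, 6, 6.5, 6.9, 7, 7.3, 9.7
The 2 values of 5.5 occupy positions 4–5 → each gets rank 4.
Site 2 values → pooled ranks: 6.9→8, 5.5→4, 4.1→2, 4.9→3, 7→9, 9.7→11, 5.5→4
Rank sum = 8 + 4 + 2 + 3 + 9 + 11 + 4 = 41

41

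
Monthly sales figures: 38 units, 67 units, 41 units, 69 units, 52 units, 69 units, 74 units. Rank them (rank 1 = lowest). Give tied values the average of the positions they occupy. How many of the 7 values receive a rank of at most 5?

4

Sorted (ascending): 38, 41, 52, 67, 69, 69, 74
The 2 values of 69 occupy positions 5–6 → average rank (5+6)/2 = 5.5.
Ranks ≤ 5: {1, 2, 3, 4} → 4 values.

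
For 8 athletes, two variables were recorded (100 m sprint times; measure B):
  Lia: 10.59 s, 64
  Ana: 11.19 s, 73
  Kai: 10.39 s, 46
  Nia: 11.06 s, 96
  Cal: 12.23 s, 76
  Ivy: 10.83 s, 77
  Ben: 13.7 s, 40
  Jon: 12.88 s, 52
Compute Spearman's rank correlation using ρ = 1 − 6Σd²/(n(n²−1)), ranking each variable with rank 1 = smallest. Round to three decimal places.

-0.214

Ranks of variable 1: 2, 5, 1, 4, 6, 3, 8, 7
Ranks of variable 2: 4, 5, 2, 8, 6, 7, 1, 3
d = r₁ − r₂: -2, 0, -1, -4, 0, -4, 7, 4
d²: 4, 0, 1, 16, 0, 16, 49, 16; Σd² = 102
ρ = 1 − 6·102/(8·63) = 1 − 612/504 = -0.214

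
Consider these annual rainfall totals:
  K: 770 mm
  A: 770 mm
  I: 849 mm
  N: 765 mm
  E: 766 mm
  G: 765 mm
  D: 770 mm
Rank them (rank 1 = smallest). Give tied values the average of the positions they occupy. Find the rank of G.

1.5

Sorted (ascending): 765, 765, 766, 770, 770, 770, 849
The 2 values of 765 occupy positions 1–2 → average rank (1+2)/2 = 1.5.
The 3 values of 770 occupy positions 4–6 → average rank 5.
G has value 765 mm → rank 1.5.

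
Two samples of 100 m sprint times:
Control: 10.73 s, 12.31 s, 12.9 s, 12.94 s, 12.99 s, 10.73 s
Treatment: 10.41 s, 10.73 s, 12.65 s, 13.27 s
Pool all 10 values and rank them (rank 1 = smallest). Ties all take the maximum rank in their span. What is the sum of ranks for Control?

37

Sorted (ascending): 10.41, 10.73, 10.73, 10.73, 12.31, 12.65, 12.9, 12.94, 12.99, 13.27
The 3 values of 10.73 occupy positions 2–4 → each gets rank 4.
Control values → pooled ranks: 10.73→4, 12.31→5, 12.9→7, 12.94→8, 12.99→9, 10.73→4
Rank sum = 4 + 5 + 7 + 8 + 9 + 4 = 37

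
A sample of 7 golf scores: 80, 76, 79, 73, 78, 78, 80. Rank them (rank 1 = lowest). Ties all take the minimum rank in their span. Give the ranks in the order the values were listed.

6, 2, 5, 1, 3, 3, 6

Sorted (ascending): 73, 76, 78, 78, 79, 80, 80
The 2 values of 78 occupy positions 3–4 → each gets rank 3.
The 2 values of 80 occupy positions 6–7 → each gets rank 6.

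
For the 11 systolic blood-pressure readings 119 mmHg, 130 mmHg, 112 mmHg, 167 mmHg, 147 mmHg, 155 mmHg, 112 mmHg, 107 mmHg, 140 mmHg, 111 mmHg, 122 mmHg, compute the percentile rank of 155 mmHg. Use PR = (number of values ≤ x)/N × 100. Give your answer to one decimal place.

90.9

N = 11.
Strictly below 155: 9. Equal to 155: 1.
PR = 10/11 × 100 = 90.9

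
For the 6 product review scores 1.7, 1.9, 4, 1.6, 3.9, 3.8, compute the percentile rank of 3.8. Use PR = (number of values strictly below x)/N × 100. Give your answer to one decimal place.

N = 6.
Strictly below 3.8: 3. Equal to 3.8: 1.
PR = 3/6 × 100 = 50.0

50.0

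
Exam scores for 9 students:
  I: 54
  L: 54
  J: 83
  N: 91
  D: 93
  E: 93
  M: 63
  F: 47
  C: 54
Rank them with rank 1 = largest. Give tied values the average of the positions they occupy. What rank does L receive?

7

Sorted (descending): 93, 93, 91, 83, 63, 54, 54, 54, 47
The 2 values of 93 occupy positions 1–2 → average rank (1+2)/2 = 1.5.
The 3 values of 54 occupy positions 6–8 → average rank 7.
L has value 54 → rank 7.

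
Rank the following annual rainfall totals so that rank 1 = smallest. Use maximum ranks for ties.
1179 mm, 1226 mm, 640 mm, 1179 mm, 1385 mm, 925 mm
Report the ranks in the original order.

4, 5, 1, 4, 6, 2

Sorted (ascending): 640, 925, 1179, 1179, 1226, 1385
The 2 values of 1179 occupy positions 3–4 → each gets rank 4.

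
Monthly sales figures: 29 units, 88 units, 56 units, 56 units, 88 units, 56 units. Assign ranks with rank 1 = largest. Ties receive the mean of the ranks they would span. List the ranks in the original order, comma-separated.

Sorted (descending): 88, 88, 56, 56, 56, 29
The 2 values of 88 occupy positions 1–2 → average rank (1+2)/2 = 1.5.
The 3 values of 56 occupy positions 3–5 → average rank 4.

6, 1.5, 4, 4, 1.5, 4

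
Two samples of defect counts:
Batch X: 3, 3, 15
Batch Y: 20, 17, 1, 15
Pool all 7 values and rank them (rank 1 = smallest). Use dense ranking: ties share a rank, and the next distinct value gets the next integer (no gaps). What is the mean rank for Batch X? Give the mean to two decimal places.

Sorted (ascending): 1, 3, 3, 15, 15, 17, 20
The 2 values of 3 share dense rank 2.
The 2 values of 15 share dense rank 3.
Remaining distinct values take the next consecutive integers.
Batch X values → pooled ranks: 3→2, 3→2, 15→3
Mean rank = (2 + 2 + 3) / 3 = 2.33

2.33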